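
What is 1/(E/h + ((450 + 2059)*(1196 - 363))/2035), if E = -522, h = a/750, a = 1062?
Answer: 120065/79048573 ≈ 0.0015189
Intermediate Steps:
h = 177/125 (h = 1062/750 = 1062*(1/750) = 177/125 ≈ 1.4160)
1/(E/h + ((450 + 2059)*(1196 - 363))/2035) = 1/(-522/177/125 + ((450 + 2059)*(1196 - 363))/2035) = 1/(-522*125/177 + (2509*833)*(1/2035)) = 1/(-21750/59 + 2089997*(1/2035)) = 1/(-21750/59 + 2089997/2035) = 1/(79048573/120065) = 120065/79048573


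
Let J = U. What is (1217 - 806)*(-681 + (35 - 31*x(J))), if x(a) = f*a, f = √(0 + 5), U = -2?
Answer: -265506 + 25482*√5 ≈ -2.0853e+5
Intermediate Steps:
f = √5 ≈ 2.2361
J = -2
x(a) = a*√5 (x(a) = √5*a = a*√5)
(1217 - 806)*(-681 + (35 - 31*x(J))) = (1217 - 806)*(-681 + (35 - (-62)*√5)) = 411*(-681 + (35 + 62*√5)) = 411*(-646 + 62*√5) = -265506 + 25482*√5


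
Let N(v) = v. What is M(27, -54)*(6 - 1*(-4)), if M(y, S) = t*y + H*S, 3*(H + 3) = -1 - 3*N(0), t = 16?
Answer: 6120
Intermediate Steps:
H = -10/3 (H = -3 + (-1 - 3*0)/3 = -3 + (-1 + 0)/3 = -3 + (⅓)*(-1) = -3 - ⅓ = -10/3 ≈ -3.3333)
M(y, S) = 16*y - 10*S/3
M(27, -54)*(6 - 1*(-4)) = (16*27 - 10/3*(-54))*(6 - 1*(-4)) = (432 + 180)*(6 + 4) = 612*10 = 6120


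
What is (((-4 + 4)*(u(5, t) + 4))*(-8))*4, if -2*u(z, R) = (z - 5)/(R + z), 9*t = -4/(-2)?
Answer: 0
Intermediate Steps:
t = 2/9 (t = (-4/(-2))/9 = (-4*(-1/2))/9 = (1/9)*2 = 2/9 ≈ 0.22222)
u(z, R) = -(-5 + z)/(2*(R + z)) (u(z, R) = -(z - 5)/(2*(R + z)) = -(-5 + z)/(2*(R + z)))
(((-4 + 4)*(u(5, t) + 4))*(-8))*4 = (((-4 + 4)*((5 - 1*5)/(2*(2/9 + 5)) + 4))*(-8))*4 = ((0*((5 - 5)/(2*(47/9)) + 4))*(-8))*4 = ((0*((1/2)*(9/47)*0 + 4))*(-8))*4 = ((0*(0 + 4))*(-8))*4 = ((0*4)*(-8))*4 = (0*(-8))*4 = 0*4 = 0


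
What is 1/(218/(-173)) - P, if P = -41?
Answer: 8765/218 ≈ 40.206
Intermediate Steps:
1/(218/(-173)) - P = 1/(218/(-173)) - 1*(-41) = 1/(218*(-1/173)) + 41 = 1/(-218/173) + 41 = -173/218 + 41 = 8765/218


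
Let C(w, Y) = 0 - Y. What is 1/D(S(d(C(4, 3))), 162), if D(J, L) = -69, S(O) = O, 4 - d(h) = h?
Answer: -1/69 ≈ -0.014493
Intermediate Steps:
C(w, Y) = -Y
d(h) = 4 - h
1/D(S(d(C(4, 3))), 162) = 1/(-69) = -1/69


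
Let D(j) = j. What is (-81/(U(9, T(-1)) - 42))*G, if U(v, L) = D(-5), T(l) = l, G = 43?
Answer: 3483/47 ≈ 74.106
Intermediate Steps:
U(v, L) = -5
(-81/(U(9, T(-1)) - 42))*G = (-81/(-5 - 42))*43 = (-81/(-47))*43 = -1/47*(-81)*43 = (81/47)*43 = 3483/47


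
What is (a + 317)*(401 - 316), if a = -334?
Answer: -1445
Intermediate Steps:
(a + 317)*(401 - 316) = (-334 + 317)*(401 - 316) = -17*85 = -1445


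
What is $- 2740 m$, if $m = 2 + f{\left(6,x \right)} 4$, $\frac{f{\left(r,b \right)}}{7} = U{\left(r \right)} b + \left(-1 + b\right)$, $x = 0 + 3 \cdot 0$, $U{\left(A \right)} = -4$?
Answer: $71240$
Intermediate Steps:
$x = 0$ ($x = 0 + 0 = 0$)
$f{\left(r,b \right)} = -7 - 21 b$ ($f{\left(r,b \right)} = 7 \left(- 4 b + \left(-1 + b\right)\right) = 7 \left(-1 - 3 b\right) = -7 - 21 b$)
$m = -26$ ($m = 2 + \left(-7 - 0\right) 4 = 2 + \left(-7 + 0\right) 4 = 2 - 28 = -26$)
$- 2740 m = \left(-2740\right) \left(-26\right) = 71240$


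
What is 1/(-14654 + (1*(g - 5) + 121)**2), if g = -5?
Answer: -1/2333 ≈ -0.00042863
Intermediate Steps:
1/(-14654 + (1*(g - 5) + 121)**2) = 1/(-14654 + (1*(-5 - 5) + 121)**2) = 1/(-14654 + (1*(-10) + 121)**2) = 1/(-14654 + (-10 + 121)**2) = 1/(-14654 + 111**2) = 1/(-14654 + 12321) = 1/(-2333) = -1/2333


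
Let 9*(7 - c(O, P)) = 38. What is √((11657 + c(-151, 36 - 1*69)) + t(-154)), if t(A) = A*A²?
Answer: I*√32765438/3 ≈ 1908.0*I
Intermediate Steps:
t(A) = A³
c(O, P) = 25/9 (c(O, P) = 7 - ⅑*38 = 7 - 38/9 = 25/9)
√((11657 + c(-151, 36 - 1*69)) + t(-154)) = √((11657 + 25/9) + (-154)³) = √(104938/9 - 3652264) = √(-32765438/9) = I*√32765438/3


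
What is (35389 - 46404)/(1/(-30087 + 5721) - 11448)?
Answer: 268391490/278941969 ≈ 0.96218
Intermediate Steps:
(35389 - 46404)/(1/(-30087 + 5721) - 11448) = -11015/(1/(-24366) - 11448) = -11015/(-1/24366 - 11448) = -11015/(-278941969/24366) = -11015*(-24366/278941969) = 268391490/278941969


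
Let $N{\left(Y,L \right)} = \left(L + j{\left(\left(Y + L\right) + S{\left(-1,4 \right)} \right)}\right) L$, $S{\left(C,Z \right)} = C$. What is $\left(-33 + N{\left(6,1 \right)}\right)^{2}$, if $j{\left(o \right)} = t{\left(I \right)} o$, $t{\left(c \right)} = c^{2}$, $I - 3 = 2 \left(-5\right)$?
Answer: $68644$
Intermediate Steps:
$I = -7$ ($I = 3 + 2 \left(-5\right) = 3 - 10 = -7$)
$j{\left(o \right)} = 49 o$ ($j{\left(o \right)} = \left(-7\right)^{2} o = 49 o$)
$N{\left(Y,L \right)} = L \left(-49 + 49 Y + 50 L\right)$ ($N{\left(Y,L \right)} = \left(L + 49 \left(\left(Y + L\right) - 1\right)\right) L = \left(L + 49 \left(\left(L + Y\right) - 1\right)\right) L = \left(L + 49 \left(-1 + L + Y\right)\right) L = \left(L + \left(-49 + 49 L + 49 Y\right)\right) L = \left(-49 + 49 Y + 50 L\right) L = L \left(-49 + 49 Y + 50 L\right)$)
$\left(-33 + N{\left(6,1 \right)}\right)^{2} = \left(-33 + 1 \left(-49 + 49 \cdot 6 + 50 \cdot 1\right)\right)^{2} = \left(-33 + 1 \left(-49 + 294 + 50\right)\right)^{2} = \left(-33 + 1 \cdot 295\right)^{2} = \left(-33 + 295\right)^{2} = 262^{2} = 68644$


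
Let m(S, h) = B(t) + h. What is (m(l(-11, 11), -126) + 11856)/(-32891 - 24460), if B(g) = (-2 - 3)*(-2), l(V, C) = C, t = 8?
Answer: -11740/57351 ≈ -0.20470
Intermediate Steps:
B(g) = 10 (B(g) = -5*(-2) = 10)
m(S, h) = 10 + h
(m(l(-11, 11), -126) + 11856)/(-32891 - 24460) = ((10 - 126) + 11856)/(-32891 - 24460) = (-116 + 11856)/(-57351) = 11740*(-1/57351) = -11740/57351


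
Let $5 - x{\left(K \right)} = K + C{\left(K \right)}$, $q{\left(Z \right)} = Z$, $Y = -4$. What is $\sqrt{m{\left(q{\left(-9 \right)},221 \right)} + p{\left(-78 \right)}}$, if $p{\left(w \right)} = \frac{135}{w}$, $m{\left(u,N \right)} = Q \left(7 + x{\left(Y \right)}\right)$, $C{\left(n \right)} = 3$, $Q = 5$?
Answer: $\frac{\sqrt{42770}}{26} \approx 7.9542$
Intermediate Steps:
$x{\left(K \right)} = 2 - K$ ($x{\left(K \right)} = 5 - \left(K + 3\right) = 5 - \left(3 + K\right) = 2 - K$)
$m{\left(u,N \right)} = 65$ ($m{\left(u,N \right)} = 5 \left(7 + \left(2 - -4\right)\right) = 5 \left(7 + \left(2 + 4\right)\right) = 5 \left(7 + 6\right) = 5 \cdot 13 = 65$)
$\sqrt{m{\left(q{\left(-9 \right)},221 \right)} + p{\left(-78 \right)}} = \sqrt{65 + \frac{135}{-78}} = \sqrt{65 + 135 \left(- \frac{1}{78}\right)} = \sqrt{65 - \frac{45}{26}} = \sqrt{\frac{1645}{26}} = \frac{\sqrt{42770}}{26}$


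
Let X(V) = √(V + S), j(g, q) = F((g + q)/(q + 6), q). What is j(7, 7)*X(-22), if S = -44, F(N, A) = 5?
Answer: 5*I*√66 ≈ 40.62*I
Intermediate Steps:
j(g, q) = 5
X(V) = √(-44 + V) (X(V) = √(V - 44) = √(-44 + V))
j(7, 7)*X(-22) = 5*√(-44 - 22) = 5*√(-66) = 5*(I*√66) = 5*I*√66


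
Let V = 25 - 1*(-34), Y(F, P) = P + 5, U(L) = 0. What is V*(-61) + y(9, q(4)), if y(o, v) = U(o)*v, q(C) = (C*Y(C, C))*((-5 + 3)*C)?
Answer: -3599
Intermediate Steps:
Y(F, P) = 5 + P
V = 59 (V = 25 + 34 = 59)
q(C) = -2*C²*(5 + C) (q(C) = (C*(5 + C))*((-5 + 3)*C) = (C*(5 + C))*(-2*C) = -2*C²*(5 + C))
y(o, v) = 0 (y(o, v) = 0*v = 0)
V*(-61) + y(9, q(4)) = 59*(-61) + 0 = -3599 + 0 = -3599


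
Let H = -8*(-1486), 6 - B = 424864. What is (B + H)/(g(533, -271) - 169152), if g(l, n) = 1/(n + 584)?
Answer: 25851922/10588915 ≈ 2.4414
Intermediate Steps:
g(l, n) = 1/(584 + n)
B = -424858 (B = 6 - 1*424864 = 6 - 424864 = -424858)
H = 11888
(B + H)/(g(533, -271) - 169152) = (-424858 + 11888)/(1/(584 - 271) - 169152) = -412970/(1/313 - 169152) = -412970/(-52944575/313) = -412970*(-313/52944575) = 25851922/10588915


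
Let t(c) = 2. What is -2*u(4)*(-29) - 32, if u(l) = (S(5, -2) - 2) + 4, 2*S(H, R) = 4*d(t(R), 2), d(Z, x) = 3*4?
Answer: 1476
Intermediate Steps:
d(Z, x) = 12
S(H, R) = 24 (S(H, R) = (4*12)/2 = (1/2)*48 = 24)
u(l) = 26 (u(l) = (24 - 2) + 4 = 22 + 4 = 26)
-2*u(4)*(-29) - 32 = -2*26*(-29) - 32 = -52*(-29) - 32 = 1508 - 32 = 1476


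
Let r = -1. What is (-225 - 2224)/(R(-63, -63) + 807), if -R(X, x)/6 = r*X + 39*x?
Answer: -2449/15171 ≈ -0.16143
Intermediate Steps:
R(X, x) = -234*x + 6*X (R(X, x) = -6*(-X + 39*x) = -234*x + 6*X)
(-225 - 2224)/(R(-63, -63) + 807) = (-225 - 2224)/((-234*(-63) + 6*(-63)) + 807) = -2449/((14742 - 378) + 807) = -2449/(14364 + 807) = -2449/15171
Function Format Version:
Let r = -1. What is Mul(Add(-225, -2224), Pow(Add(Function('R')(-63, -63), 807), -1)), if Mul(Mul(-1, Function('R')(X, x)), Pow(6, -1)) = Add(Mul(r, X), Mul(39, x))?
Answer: Rational(-2449, 15171) ≈ -0.16143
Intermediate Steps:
Function('R')(X, x) = Add(Mul(-234, x), Mul(6, X)) (Function('R')(X, x) = Mul(-6, Add(Mul(-1, X), Mul(39, x))) = Add(Mul(-234, x), Mul(6, X)))
Mul(Add(-225, -2224), Pow(Add(Function('R')(-63, -63), 807), -1)) = Mul(Add(-225, -2224), Pow(Add(Add(Mul(-234, -63), Mul(6, -63)), 807), -1)) = Mul(-2449, Pow(Add(Add(14742, -378), 807), -1)) = Mul(-2449, Pow(Add(14364, 807), -1)) = Mul(-2449, Pow(15171, -1)) = Mul(-2449, Rational(1, 15171)) = Rational(-2449, 15171)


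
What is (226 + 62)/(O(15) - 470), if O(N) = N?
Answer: -288/455 ≈ -0.63297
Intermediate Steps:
(226 + 62)/(O(15) - 470) = (226 + 62)/(15 - 470) = 288/(-455) = 288*(-1/455) = -288/455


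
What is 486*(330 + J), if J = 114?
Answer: 215784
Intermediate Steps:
486*(330 + J) = 486*(330 + 114) = 486*444 = 215784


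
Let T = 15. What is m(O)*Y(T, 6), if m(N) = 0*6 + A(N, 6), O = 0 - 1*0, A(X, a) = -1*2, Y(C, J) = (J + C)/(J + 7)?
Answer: -42/13 ≈ -3.2308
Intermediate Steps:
Y(C, J) = (C + J)/(7 + J)
A(X, a) = -2
O = 0 (O = 0 + 0 = 0)
m(N) = -2 (m(N) = 0*6 - 2 = 0 - 2 = -2)
m(O)*Y(T, 6) = -2*(15 + 6)/(7 + 6) = -2*21/13 = -42/13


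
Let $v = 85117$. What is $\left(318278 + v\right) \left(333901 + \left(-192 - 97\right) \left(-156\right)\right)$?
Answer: $152880654075$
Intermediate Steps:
$\left(318278 + v\right) \left(333901 + \left(-192 - 97\right) \left(-156\right)\right) = \left(318278 + 85117\right) \left(333901 + \left(-192 - 97\right) \left(-156\right)\right) = 403395 \left(333901 - -45084\right) = 403395 \left(333901 + 45084\right) = 403395 \cdot 378985 = 152880654075$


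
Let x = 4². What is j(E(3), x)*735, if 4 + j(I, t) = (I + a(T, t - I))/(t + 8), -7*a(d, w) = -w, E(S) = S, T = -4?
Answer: -11165/4 ≈ -2791.3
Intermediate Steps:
a(d, w) = w/7 (a(d, w) = -(-1)*w/7 = w/7)
x = 16
j(I, t) = -4 + (t/7 + 6*I/7)/(8 + t) (j(I, t) = -4 + (I + (t - I)/7)/(t + 8) = -4 + (I + (-I/7 + t/7))/(8 + t) = -4 + (t/7 + 6*I/7)/(8 + t))
j(E(3), x)*735 = ((-224 - 27*16 + 6*3)/(7*(8 + 16)))*735 = ((⅐)*(-224 - 432 + 18)/24)*735 = ((⅐)*(1/24)*(-638))*735 = -319/84*735 = -11165/4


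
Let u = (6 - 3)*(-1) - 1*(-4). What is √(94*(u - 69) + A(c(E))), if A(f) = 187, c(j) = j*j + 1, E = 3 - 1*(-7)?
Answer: I*√6205 ≈ 78.772*I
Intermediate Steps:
E = 10 (E = 3 + 7 = 10)
u = 1 (u = 3*(-1) + 4 = -3 + 4 = 1)
c(j) = 1 + j² (c(j) = j² + 1 = 1 + j²)
√(94*(u - 69) + A(c(E))) = √(94*(1 - 69) + 187) = √(94*(-68) + 187) = √(-6392 + 187) = √(-6205) = I*√6205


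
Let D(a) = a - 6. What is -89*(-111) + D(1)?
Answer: 9874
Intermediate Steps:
D(a) = -6 + a
-89*(-111) + D(1) = -89*(-111) + (-6 + 1) = 9879 - 5 = 9874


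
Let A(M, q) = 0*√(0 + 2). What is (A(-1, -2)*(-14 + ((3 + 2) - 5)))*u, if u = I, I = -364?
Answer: 0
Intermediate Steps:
A(M, q) = 0 (A(M, q) = 0*√2 = 0)
u = -364
(A(-1, -2)*(-14 + ((3 + 2) - 5)))*u = (0*(-14 + ((3 + 2) - 5)))*(-364) = (0*(-14 + (5 - 5)))*(-364) = (0*(-14 + 0))*(-364) = (0*(-14))*(-364) = 0*(-364) = 0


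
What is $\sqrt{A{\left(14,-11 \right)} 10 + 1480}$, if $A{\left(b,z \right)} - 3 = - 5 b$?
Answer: $9 \sqrt{10} \approx 28.461$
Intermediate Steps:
$A{\left(b,z \right)} = 3 - 5 b$
$\sqrt{A{\left(14,-11 \right)} 10 + 1480} = \sqrt{\left(3 - 70\right) 10 + 1480} = \sqrt{\left(-67\right) 10 + 1480} = \sqrt{-670 + 1480} = \sqrt{810} = 9 \sqrt{10}$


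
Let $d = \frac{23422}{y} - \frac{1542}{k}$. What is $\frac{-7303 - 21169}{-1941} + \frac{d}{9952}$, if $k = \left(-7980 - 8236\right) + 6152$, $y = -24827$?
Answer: $\frac{956729453435377}{65222742376704} \approx 14.669$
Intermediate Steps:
$k = -10064$ ($k = -16216 + 6152 = -10064$)
$d = - \frac{2668051}{3376472}$ ($d = \frac{23422}{-24827} - \frac{1542}{-10064} = 23422 \left(- \frac{1}{24827}\right) - - \frac{771}{5032} = - \frac{23422}{24827} + \frac{771}{5032} = - \frac{2668051}{3376472} \approx -0.79019$)
$\frac{-7303 - 21169}{-1941} + \frac{d}{9952} = \frac{-7303 - 21169}{-1941} - \frac{2668051}{3376472 \cdot 9952} = \left(-28472\right) \left(- \frac{1}{1941}\right) - \frac{2668051}{33602649344} = \frac{28472}{1941} - \frac{2668051}{33602649344} = \frac{956729453435377}{65222742376704}$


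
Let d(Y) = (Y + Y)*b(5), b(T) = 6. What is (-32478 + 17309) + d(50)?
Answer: -14569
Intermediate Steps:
d(Y) = 12*Y (d(Y) = (Y + Y)*6 = (2*Y)*6 = 12*Y)
(-32478 + 17309) + d(50) = (-32478 + 17309) + 12*50 = -15169 + 600 = -14569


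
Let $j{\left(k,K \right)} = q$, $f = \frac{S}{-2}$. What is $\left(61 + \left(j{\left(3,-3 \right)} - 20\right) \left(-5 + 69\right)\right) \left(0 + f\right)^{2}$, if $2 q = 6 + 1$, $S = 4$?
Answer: $-3980$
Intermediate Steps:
$f = -2$ ($f = \frac{4}{-2} = 4 \left(- \frac{1}{2}\right) = -2$)
$q = \frac{7}{2}$ ($q = \frac{6 + 1}{2} = \frac{1}{2} \cdot 7 = \frac{7}{2} \approx 3.5$)
$j{\left(k,K \right)} = \frac{7}{2}$
$\left(61 + \left(j{\left(3,-3 \right)} - 20\right) \left(-5 + 69\right)\right) \left(0 + f\right)^{2} = \left(61 + \left(\frac{7}{2} - 20\right) \left(-5 + 69\right)\right) \left(0 - 2\right)^{2} = \left(61 - 1056\right) \left(-2\right)^{2} = \left(61 - 1056\right) 4 = \left(-995\right) 4 = -3980$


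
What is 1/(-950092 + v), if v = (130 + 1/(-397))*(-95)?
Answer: -397/382089379 ≈ -1.0390e-6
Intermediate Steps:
v = -4902855/397 (v = (130 - 1/397)*(-95) = (51609/397)*(-95) = -4902855/397 ≈ -12350.)
1/(-950092 + v) = 1/(-950092 - 4902855/397) = 1/(-382089379/397) = -397/382089379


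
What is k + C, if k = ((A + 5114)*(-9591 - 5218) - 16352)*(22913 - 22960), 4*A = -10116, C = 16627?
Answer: 1800004626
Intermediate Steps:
A = -2529 (A = (¼)*(-10116) = -2529)
k = 1799987999 (k = ((-2529 + 5114)*(-9591 - 5218) - 16352)*(22913 - 22960) = (2585*(-14809) - 16352)*(-47) = (-38281265 - 16352)*(-47) = -38297617*(-47) = 1799987999)
k + C = 1799987999 + 16627 = 1800004626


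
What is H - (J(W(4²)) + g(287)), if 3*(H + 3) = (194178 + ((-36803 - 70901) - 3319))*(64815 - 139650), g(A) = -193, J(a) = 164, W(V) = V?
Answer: -2074301449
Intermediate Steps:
H = -2074301478 (H = -3 + ((194178 + ((-36803 - 70901) - 3319))*(64815 - 139650))/3 = -3 + ((194178 + (-107704 - 3319))*(-74835))/3 = -3 + ((194178 - 111023)*(-74835))/3 = -3 + (83155*(-74835))/3 = -3 + (⅓)*(-6222904425) = -3 - 2074301475 = -2074301478)
H - (J(W(4²)) + g(287)) = -2074301478 - (164 - 193) = -2074301478 - 1*(-29) = -2074301478 + 29 = -2074301449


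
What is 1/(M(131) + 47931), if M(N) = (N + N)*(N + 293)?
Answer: 1/159019 ≈ 6.2886e-6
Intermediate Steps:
M(N) = 2*N*(293 + N) (M(N) = (2*N)*(293 + N) = 2*N*(293 + N))
1/(M(131) + 47931) = 1/(2*131*(293 + 131) + 47931) = 1/(2*131*424 + 47931) = 1/(111088 + 47931) = 1/159019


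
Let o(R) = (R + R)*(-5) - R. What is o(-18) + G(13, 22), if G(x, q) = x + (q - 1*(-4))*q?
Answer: 783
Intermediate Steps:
o(R) = -11*R (o(R) = (2*R)*(-5) - R = -10*R - R = -11*R)
G(x, q) = x + q*(4 + q) (G(x, q) = x + (q + 4)*q = x + (4 + q)*q = x + q*(4 + q))
o(-18) + G(13, 22) = -11*(-18) + (13 + 22**2 + 4*22) = 198 + (13 + 484 + 88) = 198 + 585 = 783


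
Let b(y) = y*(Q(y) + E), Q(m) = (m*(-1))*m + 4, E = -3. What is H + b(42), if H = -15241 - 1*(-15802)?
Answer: -73485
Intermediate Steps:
Q(m) = 4 - m² (Q(m) = (-m)*m + 4 = -m² + 4 = 4 - m²)
H = 561 (H = -15241 + 15802 = 561)
b(y) = y*(1 - y²) (b(y) = y*((4 - y²) - 3) = y*(1 - y²))
H + b(42) = 561 + (42 - 1*42³) = 561 + (42 - 1*74088) = 561 + (42 - 74088) = 561 - 74046 = -73485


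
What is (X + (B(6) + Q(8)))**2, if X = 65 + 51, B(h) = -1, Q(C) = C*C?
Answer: 32041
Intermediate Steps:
Q(C) = C**2
X = 116
(X + (B(6) + Q(8)))**2 = (116 + (-1 + 8**2))**2 = (116 + (-1 + 64))**2 = (116 + 63)**2 = 179**2 = 32041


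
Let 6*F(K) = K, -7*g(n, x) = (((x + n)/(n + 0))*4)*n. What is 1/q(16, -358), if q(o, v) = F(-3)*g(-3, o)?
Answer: 7/26 ≈ 0.26923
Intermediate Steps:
g(n, x) = -4*n/7 - 4*x/7 (g(n, x) = -((x + n)/(n + 0))*4*n/7 = -((n + x)/n)*4*n/7 = -4*(n + x)/n*n/7 = -(4*n + 4*x)/7 = -4*n/7 - 4*x/7)
F(K) = K/6
q(o, v) = -6/7 + 2*o/7 (q(o, v) = ((⅙)*(-3))*(-4/7*(-3) - 4*o/7) = -(12/7 - 4*o/7)/2 = -6/7 + 2*o/7)
1/q(16, -358) = 1/(-6/7 + (2/7)*16) = 1/(-6/7 + 32/7) = 1/(26/7) = 7/26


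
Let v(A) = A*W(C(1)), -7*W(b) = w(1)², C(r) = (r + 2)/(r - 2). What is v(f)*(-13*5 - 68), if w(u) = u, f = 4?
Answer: 76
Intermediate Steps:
C(r) = (2 + r)/(-2 + r)
W(b) = -⅐ (W(b) = -⅐*1² = -⅐*1 = -⅐)
v(A) = -A/7 (v(A) = A*(-⅐) = -A/7)
v(f)*(-13*5 - 68) = (-⅐*4)*(-13*5 - 68) = -4*(-65 - 68)/7 = -4/7*(-133) = 76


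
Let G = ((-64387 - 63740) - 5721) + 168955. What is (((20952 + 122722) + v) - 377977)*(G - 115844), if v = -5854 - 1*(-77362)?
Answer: 13143579915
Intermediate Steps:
v = 71508 (v = -5854 + 77362 = 71508)
G = 35107 (G = (-128127 - 5721) + 168955 = -133848 + 168955 = 35107)
(((20952 + 122722) + v) - 377977)*(G - 115844) = (((20952 + 122722) + 71508) - 377977)*(35107 - 115844) = ((143674 + 71508) - 377977)*(-80737) = (215182 - 377977)*(-80737) = -162795*(-80737) = 13143579915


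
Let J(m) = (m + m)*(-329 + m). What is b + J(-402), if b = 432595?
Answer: 1020319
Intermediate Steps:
J(m) = 2*m*(-329 + m) (J(m) = (2*m)*(-329 + m) = 2*m*(-329 + m))
b + J(-402) = 432595 + 2*(-402)*(-329 - 402) = 432595 + 2*(-402)*(-731) = 432595 + 587724 = 1020319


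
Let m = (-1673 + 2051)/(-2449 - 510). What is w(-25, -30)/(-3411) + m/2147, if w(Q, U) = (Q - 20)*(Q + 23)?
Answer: -63672992/2407776767 ≈ -0.026445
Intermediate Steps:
w(Q, U) = (-20 + Q)*(23 + Q)
m = -378/2959 (m = 378/(-2959) = 378*(-1/2959) = -378/2959 ≈ -0.12775)
w(-25, -30)/(-3411) + m/2147 = (-460 + (-25)**2 + 3*(-25))/(-3411) - 378/2959/2147 = (-460 + 625 - 75)*(-1/3411) - 378/2959*1/2147 = 90*(-1/3411) - 378/6352973 = -10/379 - 378/6352973 = -63672992/2407776767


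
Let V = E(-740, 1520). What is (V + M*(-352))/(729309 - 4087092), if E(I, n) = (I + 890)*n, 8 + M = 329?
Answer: -38336/1119261 ≈ -0.034251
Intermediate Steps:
M = 321 (M = -8 + 329 = 321)
E(I, n) = n*(890 + I) (E(I, n) = (890 + I)*n = n*(890 + I))
V = 228000 (V = 1520*(890 - 740) = 1520*150 = 228000)
(V + M*(-352))/(729309 - 4087092) = (228000 + 321*(-352))/(729309 - 4087092) = (228000 - 112992)/(-3357783) = 115008*(-1/3357783) = -38336/1119261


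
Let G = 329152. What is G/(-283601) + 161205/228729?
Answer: -9856236201/21622591043 ≈ -0.45583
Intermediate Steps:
G/(-283601) + 161205/228729 = 329152/(-283601) + 161205/228729 = 329152*(-1/283601) + 161205*(1/228729) = -329152/283601 + 53735/76243 = -9856236201/21622591043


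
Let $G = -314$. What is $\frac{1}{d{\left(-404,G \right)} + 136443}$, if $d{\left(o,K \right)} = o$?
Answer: $\frac{1}{136039} \approx 7.3508 \cdot 10^{-6}$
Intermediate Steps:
$\frac{1}{d{\left(-404,G \right)} + 136443} = \frac{1}{-404 + 136443} = \frac{1}{136039}$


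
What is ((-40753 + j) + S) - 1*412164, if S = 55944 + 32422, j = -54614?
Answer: -419165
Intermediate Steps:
S = 88366
((-40753 + j) + S) - 1*412164 = ((-40753 - 54614) + 88366) - 1*412164 = (-95367 + 88366) - 412164 = -7001 - 412164 = -419165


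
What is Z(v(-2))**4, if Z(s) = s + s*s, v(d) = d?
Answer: 16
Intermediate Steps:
Z(s) = s + s**2
Z(v(-2))**4 = (-2*(1 - 2))**4 = (-2*(-1))**4 = 2**4 = 16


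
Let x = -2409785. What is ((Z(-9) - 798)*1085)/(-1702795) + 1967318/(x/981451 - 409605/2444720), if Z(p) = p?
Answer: -321509916564256554351019/428645050012445749 ≈ -7.5006e+5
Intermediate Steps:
((Z(-9) - 798)*1085)/(-1702795) + 1967318/(x/981451 - 409605/2444720) = ((-9 - 798)*1085)/(-1702795) + 1967318/(-2409785/981451 - 409605/2444720) = -807*1085*(-1/1702795) + 1967318/(-2409785*1/981451 - 409605*1/2444720) = -875595*(-1/1702795) + 1967318/(-2409785/981451 - 81921/488944) = 175119/340559 + 1967318/(-1258651364411/479874577744) = 175119/340559 + 1967318*(-479874577744/1258651364411) = 175119/340559 - 944065894538170592/1258651364411 = -321509916564256554351019/428645050012445749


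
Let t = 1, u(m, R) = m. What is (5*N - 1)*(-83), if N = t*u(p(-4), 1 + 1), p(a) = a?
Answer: 1743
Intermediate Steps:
N = -4 (N = 1*(-4) = -4)
(5*N - 1)*(-83) = (5*(-4) - 1)*(-83) = (-20 - 1)*(-83) = -21*(-83) = 1743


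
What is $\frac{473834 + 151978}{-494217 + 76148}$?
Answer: $- \frac{625812}{418069} \approx -1.4969$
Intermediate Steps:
$\frac{473834 + 151978}{-494217 + 76148} = \frac{625812}{-418069} = 625812 \left(- \frac{1}{418069}\right) = - \frac{625812}{418069}$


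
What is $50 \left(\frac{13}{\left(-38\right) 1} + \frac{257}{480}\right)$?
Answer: $\frac{8815}{912} \approx 9.6656$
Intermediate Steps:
$50 \left(\frac{13}{\left(-38\right) 1} + \frac{257}{480}\right) = 50 \left(\frac{13}{-38} + 257 \cdot \frac{1}{480}\right) = 50 \left(13 \left(- \frac{1}{38}\right) + \frac{257}{480}\right) = 50 \left(- \frac{13}{38} + \frac{257}{480}\right) = 50 \cdot \frac{1763}{9120} = \frac{8815}{912}$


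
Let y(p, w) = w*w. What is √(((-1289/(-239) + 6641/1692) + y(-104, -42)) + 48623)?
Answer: √228924792030919/67398 ≈ 224.49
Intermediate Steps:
y(p, w) = w²
√(((-1289/(-239) + 6641/1692) + y(-104, -42)) + 48623) = √(((-1289/(-239) + 6641/1692) + (-42)²) + 48623) = √(((-1289*(-1/239) + 6641*(1/1692)) + 1764) + 48623) = √(((1289/239 + 6641/1692) + 1764) + 48623) = √((3768187/404388 + 1764) + 48623) = √(717108619/404388 + 48623) = √(20379666343/404388) = √228924792030919/67398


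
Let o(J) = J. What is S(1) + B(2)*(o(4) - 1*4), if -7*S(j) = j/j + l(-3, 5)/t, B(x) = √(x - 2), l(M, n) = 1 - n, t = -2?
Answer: -3/7 ≈ -0.42857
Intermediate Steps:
B(x) = √(-2 + x)
S(j) = -3/7 (S(j) = -(j/j + (1 - 1*5)/(-2))/7 = -(1 + (1 - 5)*(-½))/7 = -(1 - 4*(-½))/7 = -(1 + 2)/7 = -⅐*3 = -3/7)
S(1) + B(2)*(o(4) - 1*4) = -3/7 + √(-2 + 2)*(4 - 1*4) = -3/7 + √0*(4 - 4) = -3/7 + 0*0 = -3/7 + 0 = -3/7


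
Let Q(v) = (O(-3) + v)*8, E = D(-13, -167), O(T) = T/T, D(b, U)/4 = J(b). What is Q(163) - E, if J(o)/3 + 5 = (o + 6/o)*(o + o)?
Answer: -2828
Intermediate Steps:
J(o) = -15 + 6*o*(o + 6/o) (J(o) = -15 + 3*((o + 6/o)*(o + o)) = -15 + 3*((o + 6/o)*(2*o)) = -15 + 3*(2*o*(o + 6/o)) = -15 + 6*o*(o + 6/o))
D(b, U) = 84 + 24*b**2 (D(b, U) = 4*(21 + 6*b**2) = 84 + 24*b**2)
O(T) = 1
E = 4140 (E = 84 + 24*(-13)**2 = 84 + 24*169 = 84 + 4056 = 4140)
Q(v) = 8 + 8*v (Q(v) = (1 + v)*8 = 8 + 8*v)
Q(163) - E = (8 + 8*163) - 1*4140 = (8 + 1304) - 4140 = 1312 - 4140 = -2828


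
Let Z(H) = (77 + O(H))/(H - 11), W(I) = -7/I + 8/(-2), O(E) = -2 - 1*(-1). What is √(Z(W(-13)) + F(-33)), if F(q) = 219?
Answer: √472162/47 ≈ 14.620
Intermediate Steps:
O(E) = -1 (O(E) = -2 + 1 = -1)
W(I) = -4 - 7/I (W(I) = -7/I + 8*(-½) = -7/I - 4 = -4 - 7/I)
Z(H) = 76/(-11 + H) (Z(H) = (77 - 1)/(H - 11) = 76/(-11 + H))
√(Z(W(-13)) + F(-33)) = √(76/(-11 + (-4 - 7/(-13))) + 219) = √(76/(-11 + (-4 - 7*(-1/13))) + 219) = √(76/(-11 + (-4 + 7/13)) + 219) = √(76/(-11 - 45/13) + 219) = √(76/(-188/13) + 219) = √(76*(-13/188) + 219) = √(-247/47 + 219) = √(10046/47) = √472162/47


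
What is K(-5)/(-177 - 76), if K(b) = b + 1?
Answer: 4/253 ≈ 0.015810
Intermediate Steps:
K(b) = 1 + b
K(-5)/(-177 - 76) = (1 - 5)/(-177 - 76) = -4/(-253) = -4*(-1/253) = 4/253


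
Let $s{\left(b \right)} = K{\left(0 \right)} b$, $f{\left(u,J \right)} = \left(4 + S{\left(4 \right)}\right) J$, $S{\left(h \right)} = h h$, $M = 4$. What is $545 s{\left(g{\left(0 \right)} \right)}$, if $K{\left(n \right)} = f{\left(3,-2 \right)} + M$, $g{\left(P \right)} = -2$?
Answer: $39240$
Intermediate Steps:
$S{\left(h \right)} = h^{2}$
$f{\left(u,J \right)} = 20 J$ ($f{\left(u,J \right)} = \left(4 + 4^{2}\right) J = \left(4 + 16\right) J = 20 J$)
$K{\left(n \right)} = -36$ ($K{\left(n \right)} = 20 \left(-2\right) + 4 = -40 + 4 = -36$)
$s{\left(b \right)} = - 36 b$
$545 s{\left(g{\left(0 \right)} \right)} = 545 \left(\left(-36\right) \left(-2\right)\right) = 545 \cdot 72 = 39240$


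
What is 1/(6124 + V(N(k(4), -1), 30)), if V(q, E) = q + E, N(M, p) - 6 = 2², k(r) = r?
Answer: 1/6164 ≈ 0.00016223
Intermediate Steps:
N(M, p) = 10 (N(M, p) = 6 + 2² = 6 + 4 = 10)
V(q, E) = E + q
1/(6124 + V(N(k(4), -1), 30)) = 1/(6124 + (30 + 10)) = 1/(6124 + 40) = 1/6164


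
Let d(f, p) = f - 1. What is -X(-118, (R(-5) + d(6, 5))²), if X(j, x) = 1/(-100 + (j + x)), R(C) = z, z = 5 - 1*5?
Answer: 1/193 ≈ 0.0051813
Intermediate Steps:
d(f, p) = -1 + f
z = 0 (z = 5 - 5 = 0)
R(C) = 0
X(j, x) = 1/(-100 + j + x)
-X(-118, (R(-5) + d(6, 5))²) = -1/(-100 - 118 + (0 + (-1 + 6))²) = -1/(-100 - 118 + (0 + 5)²) = -1/(-100 - 118 + 5²) = -1/(-100 - 118 + 25) = -1/(-193) = -1*(-1/193) = 1/193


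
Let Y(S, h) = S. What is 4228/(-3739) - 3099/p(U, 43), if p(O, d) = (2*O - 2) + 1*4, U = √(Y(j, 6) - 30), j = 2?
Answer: (-16912*√7 + 11595617*I)/(7478*(-I + 2*√7)) ≈ -54.562 + 282.73*I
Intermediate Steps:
U = 2*I*√7 (U = √(2 - 30) = √(-28) = 2*I*√7 ≈ 5.2915*I)
p(O, d) = 2 + 2*O (p(O, d) = (-2 + 2*O) + 4 = 2 + 2*O)
4228/(-3739) - 3099/p(U, 43) = 4228/(-3739) - 3099/(2 + 2*(2*I*√7)) = 4228*(-1/3739) - 3099/(2 + 4*I*√7) = -4228/3739 - 3099/(2 + 4*I*√7)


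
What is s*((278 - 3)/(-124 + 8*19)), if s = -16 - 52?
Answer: -4675/7 ≈ -667.86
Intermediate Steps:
s = -68
s*((278 - 3)/(-124 + 8*19)) = -68*(278 - 3)/(-124 + 8*19) = -18700/(-124 + 152) = -18700/28 = -68*275/28 = -4675/7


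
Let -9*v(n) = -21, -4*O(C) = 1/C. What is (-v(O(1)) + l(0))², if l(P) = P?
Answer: 49/9 ≈ 5.4444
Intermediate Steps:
O(C) = -1/(4*C)
v(n) = 7/3 (v(n) = -⅑*(-21) = 7/3)
(-v(O(1)) + l(0))² = (-1*7/3 + 0)² = (-7/3 + 0)² = (-7/3)² = 49/9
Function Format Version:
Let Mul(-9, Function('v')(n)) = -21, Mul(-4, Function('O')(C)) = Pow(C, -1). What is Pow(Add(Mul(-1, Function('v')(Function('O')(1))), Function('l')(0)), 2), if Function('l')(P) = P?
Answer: Rational(49, 9) ≈ 5.4444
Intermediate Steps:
Function('O')(C) = Mul(Rational(-1, 4), Pow(C, -1))
Function('v')(n) = Rational(7, 3) (Function('v')(n) = Mul(Rational(-1, 9), -21) = Rational(7, 3))
Pow(Add(Mul(-1, Function('v')(Function('O')(1))), Function('l')(0)), 2) = Pow(Add(Mul(-1, Rational(7, 3)), 0), 2) = Pow(Add(Rational(-7, 3), 0), 2) = Pow(Rational(-7, 3), 2) = Rational(49, 9)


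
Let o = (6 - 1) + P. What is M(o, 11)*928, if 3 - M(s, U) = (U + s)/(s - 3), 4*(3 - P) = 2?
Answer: -9280/9 ≈ -1031.1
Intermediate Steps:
P = 5/2 (P = 3 - 1/4*2 = 3 - 1/2 = 5/2 ≈ 2.5000)
o = 15/2 (o = (6 - 1) + 5/2 = 5 + 5/2 = 15/2 ≈ 7.5000)
M(s, U) = 3 - (U + s)/(-3 + s) (M(s, U) = 3 - (U + s)/(s - 3) = 3 - (U + s)/(-3 + s))
M(o, 11)*928 = ((-9 - 1*11 + 2*(15/2))/(-3 + 15/2))*928 = ((-9 - 11 + 15)/(9/2))*928 = ((2/9)*(-5))*928 = -10/9*928 = -9280/9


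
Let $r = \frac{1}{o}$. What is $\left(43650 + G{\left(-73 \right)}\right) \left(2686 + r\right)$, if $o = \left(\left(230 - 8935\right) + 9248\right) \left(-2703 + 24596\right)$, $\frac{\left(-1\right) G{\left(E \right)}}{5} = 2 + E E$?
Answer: $\frac{180888529890475}{3962633} \approx 4.5649 \cdot 10^{7}$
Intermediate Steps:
$G{\left(E \right)} = -10 - 5 E^{2}$ ($G{\left(E \right)} = - 5 \left(2 + E E\right) = - 5 \left(2 + E^{2}\right) = -10 - 5 E^{2}$)
$o = 11887899$ ($o = \left(-8705 + 9248\right) 21893 = 543 \cdot 21893 = 11887899$)
$r = \frac{1}{11887899} \approx 8.4119 \cdot 10^{-8}$
$\left(43650 + G{\left(-73 \right)}\right) \left(2686 + r\right) = \left(43650 - \left(10 + 5 \left(-73\right)^{2}\right)\right) \left(2686 + \frac{1}{11887899}\right) = \left(43650 - 26655\right) \frac{31930896715}{11887899} = 16995 \cdot \frac{31930896715}{11887899} = \frac{180888529890475}{3962633}$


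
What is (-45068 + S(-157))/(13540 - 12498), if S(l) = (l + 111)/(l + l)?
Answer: -7075653/163594 ≈ -43.251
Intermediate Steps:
S(l) = (111 + l)/(2*l) (S(l) = (111 + l)/((2*l)) = (111 + l)*(1/(2*l)) = (111 + l)/(2*l))
(-45068 + S(-157))/(13540 - 12498) = (-45068 + (½)*(111 - 157)/(-157))/(13540 - 12498) = (-45068 + (½)*(-1/157)*(-46))/1042 = (-45068 + 23/157)*(1/1042) = -7075653/157*1/1042 = -7075653/163594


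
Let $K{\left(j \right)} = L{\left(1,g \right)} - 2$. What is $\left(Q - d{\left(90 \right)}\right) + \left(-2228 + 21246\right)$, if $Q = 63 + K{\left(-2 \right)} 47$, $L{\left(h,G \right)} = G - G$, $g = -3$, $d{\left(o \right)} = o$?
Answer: $18897$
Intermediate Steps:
$L{\left(h,G \right)} = 0$
$K{\left(j \right)} = -2$ ($K{\left(j \right)} = 0 - 2 = -2$)
$Q = -31$ ($Q = 63 - 94 = -31$)
$\left(Q - d{\left(90 \right)}\right) + \left(-2228 + 21246\right) = \left(-31 - 90\right) + \left(-2228 + 21246\right) = \left(-31 - 90\right) + 19018 = -121 + 19018 = 18897$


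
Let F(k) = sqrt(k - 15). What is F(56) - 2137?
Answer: -2137 + sqrt(41) ≈ -2130.6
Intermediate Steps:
F(k) = sqrt(-15 + k)
F(56) - 2137 = sqrt(-15 + 56) - 2137 = sqrt(41) - 2137 = -2137 + sqrt(41)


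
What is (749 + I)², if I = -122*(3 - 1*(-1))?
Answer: 68121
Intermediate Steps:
I = -488 (I = -122*(3 + 1) = -122*4 = -488)
(749 + I)² = (749 - 488)² = 261² = 68121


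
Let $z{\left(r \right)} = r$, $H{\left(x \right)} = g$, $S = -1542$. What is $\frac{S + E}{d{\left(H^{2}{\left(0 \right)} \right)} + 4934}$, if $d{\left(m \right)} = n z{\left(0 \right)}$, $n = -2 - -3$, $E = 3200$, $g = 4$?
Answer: $\frac{829}{2467} \approx 0.33604$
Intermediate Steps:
$H{\left(x \right)} = 4$
$n = 1$ ($n = -2 + 3 = 1$)
$d{\left(m \right)} = 0$ ($d{\left(m \right)} = 1 \cdot 0 = 0$)
$\frac{S + E}{d{\left(H^{2}{\left(0 \right)} \right)} + 4934} = \frac{-1542 + 3200}{0 + 4934} = \frac{1658}{4934} = 1658 \cdot \frac{1}{4934} = \frac{829}{2467}$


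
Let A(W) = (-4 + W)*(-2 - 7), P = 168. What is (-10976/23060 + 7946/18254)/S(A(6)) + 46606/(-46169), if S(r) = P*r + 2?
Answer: -7410676622298293/7341288479027290 ≈ -1.0095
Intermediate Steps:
A(W) = 36 - 9*W (A(W) = (-4 + W)*(-9) = 36 - 9*W)
S(r) = 2 + 168*r (S(r) = 168*r + 2 = 2 + 168*r)
(-10976/23060 + 7946/18254)/S(A(6)) + 46606/(-46169) = (-10976/23060 + 7946/18254)/(2 + 168*(36 - 9*6)) + 46606/(-46169) = (-10976*1/23060 + 7946*(1/18254))/(2 + 168*(36 - 54)) + 46606*(-1/46169) = (-2744/5765 + 3973/9127)/(2 + 168*(-18)) - 46606/46169 = -2140143/(52617155*(2 - 3024)) - 46606/46169 = -2140143/52617155/(-3022) - 46606/46169 = -2140143/52617155*(-1/3022) - 46606/46169 = 2140143/159009042410 - 46606/46169 = -7410676622298293/7341288479027290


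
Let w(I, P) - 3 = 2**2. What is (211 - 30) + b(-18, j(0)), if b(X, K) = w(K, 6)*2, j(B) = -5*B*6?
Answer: 195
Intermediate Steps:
j(B) = -30*B
w(I, P) = 7 (w(I, P) = 3 + 2**2 = 3 + 4 = 7)
b(X, K) = 14 (b(X, K) = 7*2 = 14)
(211 - 30) + b(-18, j(0)) = (211 - 30) + 14 = 181 + 14 = 195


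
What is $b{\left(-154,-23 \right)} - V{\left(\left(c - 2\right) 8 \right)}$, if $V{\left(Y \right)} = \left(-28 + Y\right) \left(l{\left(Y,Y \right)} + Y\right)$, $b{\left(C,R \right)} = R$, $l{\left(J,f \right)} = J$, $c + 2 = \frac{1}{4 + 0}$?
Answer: $-3503$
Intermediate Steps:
$c = - \frac{7}{4}$ ($c = -2 + \frac{1}{4 + 0} = -2 + \frac{1}{4} = - \frac{7}{4} \approx -1.75$)
$V{\left(Y \right)} = 2 Y \left(-28 + Y\right)$ ($V{\left(Y \right)} = \left(-28 + Y\right) \left(Y + Y\right) = \left(-28 + Y\right) 2 Y = 2 Y \left(-28 + Y\right)$)
$b{\left(-154,-23 \right)} - V{\left(\left(c - 2\right) 8 \right)} = -23 - 2 \left(- \frac{7}{4} - 2\right) 8 \left(-28 + \left(- \frac{7}{4} - 2\right) 8\right) = -23 - 2 \left(\left(- \frac{15}{4}\right) 8\right) \left(-28 - 30\right) = -23 - 2 \left(-30\right) \left(-28 - 30\right) = -23 - 2 \left(-30\right) \left(-58\right) = -23 - 3480 = -3503$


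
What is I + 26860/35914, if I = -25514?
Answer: -458141468/17957 ≈ -25513.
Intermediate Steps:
I + 26860/35914 = -25514 + 26860/35914 = -25514 + 26860*(1/35914) = -25514 + 13430/17957 = -458141468/17957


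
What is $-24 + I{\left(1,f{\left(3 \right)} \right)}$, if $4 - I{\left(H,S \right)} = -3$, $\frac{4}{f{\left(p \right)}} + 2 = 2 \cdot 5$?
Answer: $-17$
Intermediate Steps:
$f{\left(p \right)} = \frac{1}{2}$ ($f{\left(p \right)} = \frac{4}{-2 + 2 \cdot 5} = \frac{4}{-2 + 10} = \frac{4}{8} = 4 \cdot \frac{1}{8} = \frac{1}{2}$)
$I{\left(H,S \right)} = 7$ ($I{\left(H,S \right)} = 4 - -3 = 4 + 3 = 7$)
$-24 + I{\left(1,f{\left(3 \right)} \right)} = -24 + 7 = -17$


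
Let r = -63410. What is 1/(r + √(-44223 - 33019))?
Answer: -31705/2010452671 - I*√77242/4020905342 ≈ -1.577e-5 - 6.912e-8*I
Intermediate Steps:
1/(r + √(-44223 - 33019)) = 1/(-63410 + √(-44223 - 33019)) = 1/(-63410 + √(-77242)) = 1/(-63410 + I*√77242)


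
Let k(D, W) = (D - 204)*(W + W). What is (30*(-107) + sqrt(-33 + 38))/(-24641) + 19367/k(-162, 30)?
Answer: -406730647/541116360 - sqrt(5)/24641 ≈ -0.75174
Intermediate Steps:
k(D, W) = 2*W*(-204 + D) (k(D, W) = (-204 + D)*(2*W) = 2*W*(-204 + D))
(30*(-107) + sqrt(-33 + 38))/(-24641) + 19367/k(-162, 30) = (30*(-107) + sqrt(-33 + 38))/(-24641) + 19367/((2*30*(-204 - 162))) = (-3210 + sqrt(5))*(-1/24641) + 19367/((2*30*(-366))) = (3210/24641 - sqrt(5)/24641) + 19367/(-21960) = (3210/24641 - sqrt(5)/24641) + 19367*(-1/21960) = (3210/24641 - sqrt(5)/24641) - 19367/21960 = -406730647/541116360 - sqrt(5)/24641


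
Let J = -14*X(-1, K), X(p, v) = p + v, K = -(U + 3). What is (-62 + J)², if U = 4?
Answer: 2500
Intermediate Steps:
K = -7 (K = -(4 + 3) = -1*7 = -7)
J = 112 (J = -14*(-1 - 7) = -14*(-8) = 112)
(-62 + J)² = (-62 + 112)² = 50² = 2500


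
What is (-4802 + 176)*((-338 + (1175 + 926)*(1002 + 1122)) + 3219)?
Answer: -20656963530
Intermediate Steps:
(-4802 + 176)*((-338 + (1175 + 926)*(1002 + 1122)) + 3219) = -4626*((-338 + 2101*2124) + 3219) = -4626*((-338 + 4462524) + 3219) = -4626*(4462186 + 3219) = -4626*4465405 = -20656963530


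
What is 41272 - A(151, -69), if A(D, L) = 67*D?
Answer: 31155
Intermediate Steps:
41272 - A(151, -69) = 41272 - 67*151 = 41272 - 1*10117 = 41272 - 10117 = 31155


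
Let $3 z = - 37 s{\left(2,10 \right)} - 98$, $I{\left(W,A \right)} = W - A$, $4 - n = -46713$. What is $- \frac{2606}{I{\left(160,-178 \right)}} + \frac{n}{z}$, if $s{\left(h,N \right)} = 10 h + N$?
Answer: $- \frac{25259543}{204152} \approx -123.73$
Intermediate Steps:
$n = 46717$ ($n = 4 - -46713 = 4 + 46713 = 46717$)
$s{\left(h,N \right)} = N + 10 h$
$z = - \frac{1208}{3}$ ($z = \frac{- 37 \left(10 + 10 \cdot 2\right) - 98}{3} = \frac{- 37 \left(10 + 20\right) - 98}{3} = \frac{\left(-37\right) 30 - 98}{3} = \frac{-1110 - 98}{3} = \frac{1}{3} \left(-1208\right) = - \frac{1208}{3} \approx -402.67$)
$- \frac{2606}{I{\left(160,-178 \right)}} + \frac{n}{z} = - \frac{2606}{160 - -178} + \frac{46717}{- \frac{1208}{3}} = - \frac{2606}{160 + 178} + 46717 \left(- \frac{3}{1208}\right) = - \frac{2606}{338} - \frac{140151}{1208} = \left(-2606\right) \frac{1}{338} - \frac{140151}{1208} = - \frac{1303}{169} - \frac{140151}{1208} = - \frac{25259543}{204152}$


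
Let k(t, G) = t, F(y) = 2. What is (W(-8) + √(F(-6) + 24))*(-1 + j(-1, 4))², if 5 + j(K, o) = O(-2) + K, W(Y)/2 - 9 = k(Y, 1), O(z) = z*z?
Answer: 18 + 9*√26 ≈ 63.891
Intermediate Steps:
O(z) = z²
W(Y) = 18 + 2*Y
j(K, o) = -1 + K (j(K, o) = -5 + ((-2)² + K) = -5 + (4 + K) = -1 + K)
(W(-8) + √(F(-6) + 24))*(-1 + j(-1, 4))² = ((18 + 2*(-8)) + √(2 + 24))*(-1 + (-1 - 1))² = ((18 - 16) + √26)*(-1 - 2)² = (2 + √26)*(-3)² = (2 + √26)*9 = 18 + 9*√26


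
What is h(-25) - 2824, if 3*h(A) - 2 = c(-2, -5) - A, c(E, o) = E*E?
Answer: -8441/3 ≈ -2813.7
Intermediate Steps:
c(E, o) = E²
h(A) = 2 - A/3 (h(A) = ⅔ + ((-2)² - A)/3 = ⅔ + (4 - A)/3 = ⅔ + (4/3 - A/3) = 2 - A/3)
h(-25) - 2824 = (2 - ⅓*(-25)) - 2824 = (2 + 25/3) - 2824 = 31/3 - 2824 = -8441/3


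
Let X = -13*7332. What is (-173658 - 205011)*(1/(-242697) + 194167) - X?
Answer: -5948093183071670/80899 ≈ -7.3525e+10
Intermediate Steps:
X = -95316
(-173658 - 205011)*(1/(-242697) + 194167) - X = (-173658 - 205011)*(1/(-242697) + 194167) - 1*(-95316) = -378669*(-1/242697 + 194167) + 95316 = -378669*47123748398/242697 + 95316 = -5948100894040754/80899 + 95316 = -5948093183071670/80899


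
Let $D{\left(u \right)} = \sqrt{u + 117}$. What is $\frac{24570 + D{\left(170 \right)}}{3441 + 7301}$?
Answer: $\frac{12285}{5371} + \frac{\sqrt{287}}{10742} \approx 2.2889$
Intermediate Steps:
$D{\left(u \right)} = \sqrt{117 + u}$
$\frac{24570 + D{\left(170 \right)}}{3441 + 7301} = \frac{24570 + \sqrt{117 + 170}}{3441 + 7301} = \frac{24570 + \sqrt{287}}{10742} = \left(24570 + \sqrt{287}\right) \frac{1}{10742} = \frac{12285}{5371} + \frac{\sqrt{287}}{10742}$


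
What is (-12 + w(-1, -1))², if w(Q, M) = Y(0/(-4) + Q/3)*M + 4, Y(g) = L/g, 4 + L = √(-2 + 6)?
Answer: 196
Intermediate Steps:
L = -2 (L = -4 + √(-2 + 6) = -4 + √4 = -4 + 2 = -2)
Y(g) = -2/g
w(Q, M) = 4 - 6*M/Q (w(Q, M) = (-2/(0/(-4) + Q/3))*M + 4 = (-2/(0*(-¼) + Q*(⅓)))*M + 4 = (-2/(0 + Q/3))*M + 4 = (-2*3/Q)*M + 4 = (-6/Q)*M + 4 = -6*M/Q + 4 = 4 - 6*M/Q)
(-12 + w(-1, -1))² = (-12 + (4 - 6*(-1)/(-1)))² = (-12 + (4 - 6*(-1)*(-1)))² = (-12 + (4 - 6))² = (-12 - 2)² = (-14)² = 196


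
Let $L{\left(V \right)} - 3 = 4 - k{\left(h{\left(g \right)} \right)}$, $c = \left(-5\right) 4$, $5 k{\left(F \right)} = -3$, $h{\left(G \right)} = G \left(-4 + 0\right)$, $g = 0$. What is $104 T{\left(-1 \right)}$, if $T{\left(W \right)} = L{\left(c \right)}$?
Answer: $\frac{3952}{5} \approx 790.4$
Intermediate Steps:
$h{\left(G \right)} = - 4 G$ ($h{\left(G \right)} = G \left(-4\right) = - 4 G$)
$k{\left(F \right)} = - \frac{3}{5}$ ($k{\left(F \right)} = \frac{1}{5} \left(-3\right) = - \frac{3}{5}$)
$c = -20$
$L{\left(V \right)} = \frac{38}{5}$ ($L{\left(V \right)} = 3 + \left(4 - - \frac{3}{5}\right) = 3 + \left(4 + \frac{3}{5}\right) = 3 + \frac{23}{5} = \frac{38}{5}$)
$T{\left(W \right)} = \frac{38}{5}$
$104 T{\left(-1 \right)} = 104 \cdot \frac{38}{5} = \frac{3952}{5}$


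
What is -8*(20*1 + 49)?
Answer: -552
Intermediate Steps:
-8*(20*1 + 49) = -8*(20 + 49) = -8*69 = -552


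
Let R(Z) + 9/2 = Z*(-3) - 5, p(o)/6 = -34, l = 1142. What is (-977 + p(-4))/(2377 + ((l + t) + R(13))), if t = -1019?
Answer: -2362/4903 ≈ -0.48175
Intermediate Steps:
p(o) = -204 (p(o) = 6*(-34) = -204)
R(Z) = -19/2 - 3*Z (R(Z) = -9/2 + (Z*(-3) - 5) = -9/2 + (-3*Z - 5) = -9/2 + (-5 - 3*Z) = -19/2 - 3*Z)
(-977 + p(-4))/(2377 + ((l + t) + R(13))) = (-977 - 204)/(2377 + ((1142 - 1019) + (-19/2 - 3*13))) = -1181/(2377 + (123 + (-19/2 - 39))) = -1181/(2377 + (123 - 97/2)) = -1181/(2377 + 149/2) = -1181/4903/2 = -1181*2/4903 = -2362/4903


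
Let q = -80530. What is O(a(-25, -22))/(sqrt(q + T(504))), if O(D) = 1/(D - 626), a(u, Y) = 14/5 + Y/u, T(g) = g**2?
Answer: -25*sqrt(173486)/2699095188 ≈ -3.8579e-6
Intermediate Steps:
a(u, Y) = 14/5 + Y/u (a(u, Y) = 14*(1/5) + Y/u = 14/5 + Y/u)
O(D) = 1/(-626 + D)
O(a(-25, -22))/(sqrt(q + T(504))) = 1/((-626 + (14/5 - 22/(-25)))*(sqrt(-80530 + 504**2))) = 1/((-626 + (14/5 - 22*(-1/25)))*(sqrt(-80530 + 254016))) = 1/((-626 + (14/5 + 22/25))*(sqrt(173486))) = (sqrt(173486)/173486)/(-626 + 92/25) = (sqrt(173486)/173486)/(-15558/25) = -25*sqrt(173486)/2699095188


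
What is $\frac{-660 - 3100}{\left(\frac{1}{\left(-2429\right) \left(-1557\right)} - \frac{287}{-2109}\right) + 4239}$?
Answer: $- \frac{9996760725840}{11270646040741} \approx -0.88697$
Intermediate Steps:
$\frac{-660 - 3100}{\left(\frac{1}{\left(-2429\right) \left(-1557\right)} - \frac{287}{-2109}\right) + 4239} = - \frac{3760}{\left(\left(- \frac{1}{2429}\right) \left(- \frac{1}{1557}\right) - - \frac{287}{2109}\right) + 4239} = - \frac{3760}{\left(\frac{1}{3781953} + \frac{287}{2109}\right) + 4239} = - \frac{3760}{\frac{361807540}{2658712959} + 4239} = - \frac{3760}{\frac{11270646040741}{2658712959}} = \left(-3760\right) \frac{2658712959}{11270646040741} = - \frac{9996760725840}{11270646040741}$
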